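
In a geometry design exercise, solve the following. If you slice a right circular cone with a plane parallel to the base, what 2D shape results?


Solid: right circular cone
Cutting plane: parallel to the base
Visualize the intersection of the plane with the solid's surface.
The boundary of the cut region is a circle.
circle


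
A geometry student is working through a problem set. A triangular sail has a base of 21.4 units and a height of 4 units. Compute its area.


Shape: triangle
Base b = 21.4 units, Height h = 4 units
Formula: A = (1/2) * b * h
A = 0.5 * 21.4 * 4
A = 0.5 * 85.6
A = 42.8
42.8 units^2


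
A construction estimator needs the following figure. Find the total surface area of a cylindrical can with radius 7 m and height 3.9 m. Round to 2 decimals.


Shape: closed cylinder
Radius r = 7 m, Height h = 3.9 m
Formula: SA = 2*pi*r^2 + 2*pi*r*h = 2*pi*r*(r + h)
r + h = 10.9
2 * r * (r + h) = 2 * 7 * 10.9 = 152.6
SA = 152.6 * pi
SA = 479.41
479.41 m^2


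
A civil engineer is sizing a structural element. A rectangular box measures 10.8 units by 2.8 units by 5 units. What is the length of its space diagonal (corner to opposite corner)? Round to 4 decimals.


Shape: rectangular box (space diagonal)
l = 10.8 units, w = 2.8 units, h = 5 units
Visualize: the diagonal of the base, then a right triangle with that diagonal and the height.
Formula: d = sqrt(l^2 + w^2 + h^2)
l^2 + w^2 + h^2 = 116.64 + 7.84 + 25 = 149.48
d = sqrt(149.48)
d = 12.2262
12.2262 units


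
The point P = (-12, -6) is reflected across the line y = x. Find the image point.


Transformation: reflection
Original point: (-12, -6)
Rule for reflection over y = x: (x, y) -> (y, x)
Apply: (-12, -6) -> (-6, -12)
(-6, -12)


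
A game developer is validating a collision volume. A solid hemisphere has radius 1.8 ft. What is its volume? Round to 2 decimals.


Shape: hemisphere (half of a sphere)
Radius r = 1.8 ft
Formula: V = (1/2) * (4/3) * pi * r^3 = (2/3) * pi * r^3
r^3 = 5.832
(2/3) * 5.832 = 3.888
V = 3.888 * pi
V = 12.21
12.21 ft^3


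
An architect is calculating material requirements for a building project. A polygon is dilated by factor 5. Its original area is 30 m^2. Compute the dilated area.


Linear scale factor k = 5
Original area = 30 m^2
Rule: under a linear scaling by k, areas scale by k^2.
k^2 = 5^2 = 25
New area = 30 * 25
New area = 750
750 m^2


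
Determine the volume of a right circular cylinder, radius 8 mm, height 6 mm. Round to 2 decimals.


Shape: cylinder
Radius r = 8 mm, Height h = 6 mm
Formula: V = pi * r^2 * h
r^2 = 64
V = pi * 64 * 6
V = 384 * pi
V = 1206.37
1206.37 mm^3


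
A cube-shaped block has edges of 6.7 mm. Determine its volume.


Shape: cube
Side s = 6.7 mm
Formula: V = s^3
V = 6.7 * 6.7 * 6.7
V = 44.89 * 6.7
V = 300.763
300.763 mm^3


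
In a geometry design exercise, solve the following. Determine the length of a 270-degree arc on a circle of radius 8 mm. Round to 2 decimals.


Shape: circular arc
Radius r = 8 mm, Angle = 270 degrees
Formula: L = (angle/360) * 2 * pi * r
2 * pi * r = 16 * pi
L = (270/360) * 16 * pi
L = 12 * pi
L = 37.7
37.7 mm


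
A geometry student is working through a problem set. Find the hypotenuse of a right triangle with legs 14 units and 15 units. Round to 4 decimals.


Shape: right triangle
Legs a = 14 units, b = 15 units
Formula: c = sqrt(a^2 + b^2)
a^2 = 196, b^2 = 225
a^2 + b^2 = 421
c = sqrt(421)
c = 20.5183
20.5183 units


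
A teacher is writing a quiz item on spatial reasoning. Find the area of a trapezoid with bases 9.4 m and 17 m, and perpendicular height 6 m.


Shape: trapezoid
Parallel sides a = 9.4 m, b = 17 m; Height h = 6 m
Formula: A = (a + b) * h / 2
a + b = 9.4 + 17 = 26.4
A = 26.4 * 6 / 2
A = 158.4 / 2
A = 79.2
79.2 m^2


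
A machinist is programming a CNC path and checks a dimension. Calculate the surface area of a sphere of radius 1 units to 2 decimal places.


Shape: sphere
Radius r = 1 units
Formula: SA = 4 * pi * r^2
r^2 = 1
SA = 4 * pi * 1
SA = 4 * pi
SA = 12.57
12.57 units^2


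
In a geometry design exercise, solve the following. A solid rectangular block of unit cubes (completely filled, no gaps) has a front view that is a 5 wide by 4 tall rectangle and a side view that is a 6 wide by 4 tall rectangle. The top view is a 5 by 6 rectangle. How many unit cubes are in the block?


Orthographic views of a solid rectangular block:
Front view 5 x 4 -> length = 5, height = 4
Side view 6 x 4 -> width = 6, height = 4 (consistent)
Top view 5 x 6 -> confirms length = 5, width = 6
The block is 5 x 6 x 4.
Total unit cubes = 5 * 6 * 4 = 120
120 unit cubes


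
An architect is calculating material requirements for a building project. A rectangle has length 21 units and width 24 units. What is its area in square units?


Shape: rectangle
Length l = 21 units, Width w = 24 units
Formula: A = l * w
A = 21 * 24
A = 504
504 units^2


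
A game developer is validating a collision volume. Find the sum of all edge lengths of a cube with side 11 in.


Shape: cube
Side s = 11 in
A cube has 12 edges, all equal.
Formula: total edge length = 12 * s
Total = 12 * 11
Total = 132
132 in


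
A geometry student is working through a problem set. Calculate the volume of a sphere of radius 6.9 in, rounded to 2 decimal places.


Shape: sphere
Radius r = 6.9 in
Formula: V = (4/3) * pi * r^3
r^3 = 328.509
(4/3) * 328.509 = 438.012
V = 438.012 * pi
V = 1376.06
1376.06 in^3


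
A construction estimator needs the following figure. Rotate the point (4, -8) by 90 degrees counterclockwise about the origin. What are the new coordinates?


Transformation: rotation about the origin
Original point: (4, -8)
Rule for 90 deg counterclockwise: (x, y) -> (-y, x)
Apply: (4, -8) -> (8, 4)
(8, 4)


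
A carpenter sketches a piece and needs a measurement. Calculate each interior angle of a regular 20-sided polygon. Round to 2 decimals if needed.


Shape: regular icosagon (20 sides)
Formula: interior angle = (n - 2) * 180 / n
(n - 2) = 18
(n - 2) * 180 = 3240
angle = 3240 / 20
angle = 162
162 degrees


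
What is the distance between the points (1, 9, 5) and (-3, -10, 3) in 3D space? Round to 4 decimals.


3D distance between two points
P1 = (1, 9, 5), P2 = (-3, -10, 3)
Formula: d = sqrt((x2-x1)^2 + (y2-y1)^2 + (z2-z1)^2)
dx = -3 - 1 = -4
dy = -10 - 9 = -19
dz = 3 - 5 = -2
dx^2 + dy^2 + dz^2 = 16 + 361 + 4 = 381
d = sqrt(381)
d = 19.5192
19.5192 units


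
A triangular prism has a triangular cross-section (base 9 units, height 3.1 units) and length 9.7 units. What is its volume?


Shape: triangular prism
Triangle base = 9 units, triangle height = 3.1 units, prism length L = 9.7 units
Formula: V = (1/2 * b * h_tri) * L
Cross-section area = 0.5 * 9 * 3.1 = 13.95
V = 13.95 * 9.7
V = 135.315
135.315 units^3


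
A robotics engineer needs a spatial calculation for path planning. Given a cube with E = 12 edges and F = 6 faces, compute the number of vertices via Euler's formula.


Polyhedron: cube
Euler's formula for convex polyhedra: V - E + F = 2
Given: E = 12 edges and F = 6 faces
Solve for V:
V = 2 + E - F = 2 + 12 - 6 = 8
8 vertices


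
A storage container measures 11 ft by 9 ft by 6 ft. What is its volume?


Shape: rectangular prism
l = 11 ft, w = 9 ft, h = 6 ft
Formula: V = l * w * h
V = 11 * 9 * 6
V = 99 * 6
V = 594
594 ft^3


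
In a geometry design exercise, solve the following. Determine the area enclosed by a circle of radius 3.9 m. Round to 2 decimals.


Shape: circle
Radius r = 3.9 m
Formula: A = pi * r^2
r^2 = 3.9^2 = 15.21
A = pi * 15.21
A = 47.78
47.78 m^2


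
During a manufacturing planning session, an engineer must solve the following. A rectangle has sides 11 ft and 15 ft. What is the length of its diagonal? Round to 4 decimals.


Shape: rectangle (diagonal via Pythagoras)
Sides: 11 ft and 15 ft
Formula: d = sqrt(l^2 + w^2)
l^2 = 121, w^2 = 225
l^2 + w^2 = 346
d = sqrt(346)
d = 18.6011
18.6011 ft


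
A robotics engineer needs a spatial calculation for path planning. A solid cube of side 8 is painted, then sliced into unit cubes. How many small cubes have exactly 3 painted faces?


Large cube: 8 x 8 x 8, cut into unit cubes.
Cubes with 3 painted faces are at the corners. A cube always has 8 corners.
Count = 8
8 unit cubes


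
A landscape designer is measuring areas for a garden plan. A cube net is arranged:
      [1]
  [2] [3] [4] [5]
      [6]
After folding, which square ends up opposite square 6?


Net: cross layout. Take square 3 as the base (bottom).
Fold the four squares in the horizontal row up around 3: 2 -> left, 4 -> right, 5 wraps to the top.
Fold 1 and 6 up from 3: 1 -> back, 6 -> front.
Opposite pairs are therefore: (1, 6), (2, 4), (3, 5).
Face 6 is opposite face 1.
face 1


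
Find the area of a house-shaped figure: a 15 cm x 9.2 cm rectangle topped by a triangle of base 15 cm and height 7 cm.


Composite shape: rectangle + triangle
Rectangle area = 15 * 9.2 = 138
Triangle area = 0.5 * 15 * 7 = 52.5
Total = 138 + 52.5
Total = 190.5
190.5 cm^2


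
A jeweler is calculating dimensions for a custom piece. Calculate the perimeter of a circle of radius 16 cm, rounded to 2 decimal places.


Shape: circle
Radius r = 16 cm
Formula: C = 2 * pi * r
C = 2 * pi * 16
C = 32 * pi
C = 100.53
100.53 cm


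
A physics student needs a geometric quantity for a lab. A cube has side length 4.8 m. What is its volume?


Shape: cube
Side s = 4.8 m
Formula: V = s^3
V = 4.8 * 4.8 * 4.8
V = 23.04 * 4.8
V = 110.592
110.592 m^3


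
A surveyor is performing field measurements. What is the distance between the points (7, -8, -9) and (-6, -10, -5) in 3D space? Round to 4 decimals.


3D distance between two points
P1 = (7, -8, -9), P2 = (-6, -10, -5)
Formula: d = sqrt((x2-x1)^2 + (y2-y1)^2 + (z2-z1)^2)
dx = -6 - 7 = -13
dy = -10 - -8 = -2
dz = -5 - -9 = 4
dx^2 + dy^2 + dz^2 = 169 + 4 + 16 = 189
d = sqrt(189)
d = 13.7477
13.7477 units


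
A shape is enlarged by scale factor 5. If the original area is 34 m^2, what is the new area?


Linear scale factor k = 5
Original area = 34 m^2
Rule: under a linear scaling by k, areas scale by k^2.
k^2 = 5^2 = 25
New area = 34 * 25
New area = 850
850 m^2


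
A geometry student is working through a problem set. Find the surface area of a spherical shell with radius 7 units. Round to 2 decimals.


Shape: sphere
Radius r = 7 units
Formula: SA = 4 * pi * r^2
r^2 = 49
SA = 4 * pi * 49
SA = 196 * pi
SA = 615.75
615.75 units^2


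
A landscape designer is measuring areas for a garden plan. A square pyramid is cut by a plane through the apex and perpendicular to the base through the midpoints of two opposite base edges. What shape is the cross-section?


Solid: square pyramid
Cutting plane: through the apex and perpendicular to the base through the midpoints of two opposite base edges
Visualize the intersection of the plane with the solid's surface.
The boundary of the cut region is a isosceles triangle.
isosceles triangle


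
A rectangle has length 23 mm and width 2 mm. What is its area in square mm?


Shape: rectangle
Length l = 23 mm, Width w = 2 mm
Formula: A = l * w
A = 23 * 2
A = 46
46 mm^2


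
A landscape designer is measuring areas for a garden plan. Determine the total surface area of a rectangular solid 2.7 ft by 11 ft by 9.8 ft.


Shape: rectangular prism
l = 2.7 ft, w = 11 ft, h = 9.8 ft
Formula: SA = 2(lw + lh + wh)
lw = 29.7, lh = 26.46, wh = 107.8
lw + lh + wh = 163.96
SA = 2 * 163.96
SA = 327.92
327.92 ft^2


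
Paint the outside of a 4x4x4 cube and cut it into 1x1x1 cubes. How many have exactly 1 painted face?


Large cube: 4 x 4 x 4, cut into unit cubes.
n = 4, so n - 2 = 2
Cubes with 1 painted face lie in the interior of each face.
A cube has 6 faces; each contributes (n - 2)^2 = 4 such cubes.
Count = 6 * 4 = 24
24 unit cubes


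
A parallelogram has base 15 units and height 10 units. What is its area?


Shape: parallelogram
Base b = 15 units, Height h = 10 units
Formula: A = b * h
A = 15 * 10
A = 150
150 units^2


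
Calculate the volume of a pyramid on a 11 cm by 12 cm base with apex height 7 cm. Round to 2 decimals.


Shape: rectangular pyramid
Base: 11 cm x 12 cm, Height h = 7 cm
Formula: V = (1/3) * base_area * h
base_area = 11 * 12 = 132
base_area * h = 132 * 7 = 924
V = 924 / 3
V = 308
308 cm^3


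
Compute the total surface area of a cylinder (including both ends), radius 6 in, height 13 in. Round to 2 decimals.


Shape: closed cylinder
Radius r = 6 in, Height h = 13 in
Formula: SA = 2*pi*r^2 + 2*pi*r*h = 2*pi*r*(r + h)
r + h = 19
2 * r * (r + h) = 2 * 6 * 19 = 228
SA = 228 * pi
SA = 716.28
716.28 in^2


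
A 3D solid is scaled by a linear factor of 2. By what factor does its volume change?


Linear scale factor k = 2
Rule: under a linear scaling by k, volumes scale by k^3.
k^3 = 2 * 2 * 2
k^3 = 4 * 2
k^3 = 8
Volume scales by a factor of 8.
8 (dimensionless)


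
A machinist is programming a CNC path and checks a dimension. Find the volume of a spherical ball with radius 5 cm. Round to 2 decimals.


Shape: sphere
Radius r = 5 cm
Formula: V = (4/3) * pi * r^3
r^3 = 125
(4/3) * 125 = 166.666667
V = 166.666667 * pi
V = 523.6
523.6 cm^3


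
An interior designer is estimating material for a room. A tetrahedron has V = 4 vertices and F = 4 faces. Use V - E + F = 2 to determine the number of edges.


Polyhedron: tetrahedron
Euler's formula for convex polyhedra: V - E + F = 2
Given: V = 4 vertices and F = 4 faces
Solve for E:
E = V + F - 2 = 4 + 4 - 2 = 6
6 edges


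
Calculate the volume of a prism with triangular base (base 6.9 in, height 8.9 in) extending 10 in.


Shape: triangular prism
Triangle base = 6.9 in, triangle height = 8.9 in, prism length L = 10 in
Formula: V = (1/2 * b * h_tri) * L
Cross-section area = 0.5 * 6.9 * 8.9 = 30.705
V = 30.705 * 10
V = 307.05
307.05 in^3


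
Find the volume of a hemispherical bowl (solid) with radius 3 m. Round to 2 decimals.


Shape: hemisphere (half of a sphere)
Radius r = 3 m
Formula: V = (1/2) * (4/3) * pi * r^3 = (2/3) * pi * r^3
r^3 = 27
(2/3) * 27 = 18
V = 18 * pi
V = 56.55
56.55 m^3


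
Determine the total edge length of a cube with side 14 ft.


Shape: cube
Side s = 14 ft
A cube has 12 edges, all equal.
Formula: total edge length = 12 * s
Total = 12 * 14
Total = 168
168 ft


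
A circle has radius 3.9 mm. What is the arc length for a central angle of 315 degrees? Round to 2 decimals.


Shape: circular arc
Radius r = 3.9 mm, Angle = 315 degrees
Formula: L = (angle/360) * 2 * pi * r
2 * pi * r = 7.8 * pi
L = (315/360) * 7.8 * pi
L = 6.825 * pi
L = 21.44
21.44 mm


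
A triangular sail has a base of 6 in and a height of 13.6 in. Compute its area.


Shape: triangle
Base b = 6 in, Height h = 13.6 in
Formula: A = (1/2) * b * h
A = 0.5 * 6 * 13.6
A = 0.5 * 81.6
A = 40.8
40.8 in^2


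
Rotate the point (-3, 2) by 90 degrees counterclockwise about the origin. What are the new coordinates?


Transformation: rotation about the origin
Original point: (-3, 2)
Rule for 90 deg counterclockwise: (x, y) -> (-y, x)
Apply: (-3, 2) -> (-2, -3)
(-2, -3)


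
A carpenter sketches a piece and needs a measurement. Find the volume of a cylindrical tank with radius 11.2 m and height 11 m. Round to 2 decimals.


Shape: cylinder
Radius r = 11.2 m, Height h = 11 m
Formula: V = pi * r^2 * h
r^2 = 125.44
V = pi * 125.44 * 11
V = 1379.84 * pi
V = 4334.9
4334.9 m^3


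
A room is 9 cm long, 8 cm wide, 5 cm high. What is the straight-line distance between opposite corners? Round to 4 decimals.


Shape: rectangular box (space diagonal)
l = 9 cm, w = 8 cm, h = 5 cm
Visualize: the diagonal of the base, then a right triangle with that diagonal and the height.
Formula: d = sqrt(l^2 + w^2 + h^2)
l^2 + w^2 + h^2 = 81 + 64 + 25 = 170
d = sqrt(170)
d = 13.0384
13.0384 cm


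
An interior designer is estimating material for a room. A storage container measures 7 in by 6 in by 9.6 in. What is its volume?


Shape: rectangular prism
l = 7 in, w = 6 in, h = 9.6 in
Formula: V = l * w * h
V = 7 * 6 * 9.6
V = 42 * 9.6
V = 403.2
403.2 in^3


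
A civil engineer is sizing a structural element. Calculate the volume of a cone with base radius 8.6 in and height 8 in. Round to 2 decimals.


Shape: cone
Radius r = 8.6 in, Height h = 8 in
Formula: V = (1/3) * pi * r^2 * h
r^2 = 73.96
pi * r^2 * h = pi * 73.96 * 8 = 591.68 * pi
V = 591.68 * pi / 3
V = 619.61
619.61 in^3


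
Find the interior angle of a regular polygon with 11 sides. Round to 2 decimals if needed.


Shape: regular hendecagon (11 sides)
Formula: interior angle = (n - 2) * 180 / n
(n - 2) = 9
(n - 2) * 180 = 1620
angle = 1620 / 11
angle = 147.27
147.27 degrees


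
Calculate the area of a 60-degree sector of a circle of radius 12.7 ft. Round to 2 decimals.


Shape: circular sector
Radius r = 12.7 ft, Angle = 60 degrees
Formula: A = (angle/360) * pi * r^2
r^2 = 161.29
Fraction of circle = 60/360
A = (60/360) * pi * 161.29
A = 26.881667 * pi
A = 84.45
84.45 ft^2


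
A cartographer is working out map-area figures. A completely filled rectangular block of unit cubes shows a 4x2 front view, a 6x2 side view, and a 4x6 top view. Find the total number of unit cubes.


Orthographic views of a solid rectangular block:
Front view 4 x 2 -> length = 4, height = 2
Side view 6 x 2 -> width = 6, height = 2 (consistent)
Top view 4 x 6 -> confirms length = 4, width = 6
The block is 4 x 6 x 2.
Total unit cubes = 4 * 6 * 2 = 48
48 unit cubes


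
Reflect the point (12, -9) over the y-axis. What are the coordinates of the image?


Transformation: reflection
Original point: (12, -9)
Rule for reflection over the y-axis: (x, y) -> (-x, y)
Apply: (12, -9) -> (-12, -9)
(-12, -9)


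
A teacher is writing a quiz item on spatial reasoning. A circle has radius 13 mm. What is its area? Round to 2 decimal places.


Shape: circle
Radius r = 13 mm
Formula: A = pi * r^2
r^2 = 13^2 = 169
A = pi * 169
A = 530.93
530.93 mm^2


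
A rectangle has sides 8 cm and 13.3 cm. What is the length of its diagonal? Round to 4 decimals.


Shape: rectangle (diagonal via Pythagoras)
Sides: 8 cm and 13.3 cm
Formula: d = sqrt(l^2 + w^2)
l^2 = 64, w^2 = 176.89
l^2 + w^2 = 240.89
d = sqrt(240.89)
d = 15.5206
15.5206 cm


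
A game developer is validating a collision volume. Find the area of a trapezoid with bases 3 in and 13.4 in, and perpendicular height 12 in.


Shape: trapezoid
Parallel sides a = 3 in, b = 13.4 in; Height h = 12 in
Formula: A = (a + b) * h / 2
a + b = 3 + 13.4 = 16.4
A = 16.4 * 12 / 2
A = 196.8 / 2
A = 98.4
98.4 in^2


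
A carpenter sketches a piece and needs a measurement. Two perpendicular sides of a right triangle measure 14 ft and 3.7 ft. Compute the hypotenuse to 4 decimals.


Shape: right triangle
Legs a = 14 ft, b = 3.7 ft
Formula: c = sqrt(a^2 + b^2)
a^2 = 196, b^2 = 13.69
a^2 + b^2 = 209.69
c = sqrt(209.69)
c = 14.4807
14.4807 ft


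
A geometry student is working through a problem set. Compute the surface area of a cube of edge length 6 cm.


Shape: cube
Side s = 6 cm
A cube has 6 square faces.
Formula: SA = 6 * s^2
s^2 = 36
SA = 6 * 36
SA = 216
216 cm^2


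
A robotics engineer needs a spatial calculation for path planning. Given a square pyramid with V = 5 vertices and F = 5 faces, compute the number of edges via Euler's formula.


Polyhedron: square pyramid
Euler's formula for convex polyhedra: V - E + F = 2
Given: V = 5 vertices and F = 5 faces
Solve for E:
E = V + F - 2 = 5 + 5 - 2 = 8
8 edges


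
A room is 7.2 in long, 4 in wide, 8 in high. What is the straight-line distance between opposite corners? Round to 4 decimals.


Shape: rectangular box (space diagonal)
l = 7.2 in, w = 4 in, h = 8 in
Visualize: the diagonal of the base, then a right triangle with that diagonal and the height.
Formula: d = sqrt(l^2 + w^2 + h^2)
l^2 + w^2 + h^2 = 51.84 + 16 + 64 = 131.84
d = sqrt(131.84)
d = 11.4822
11.4822 in


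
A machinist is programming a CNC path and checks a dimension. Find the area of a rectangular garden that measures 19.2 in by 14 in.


Shape: rectangle
Length l = 19.2 in, Width w = 14 in
Formula: A = l * w
A = 19.2 * 14
A = 268.8
268.8 in^2


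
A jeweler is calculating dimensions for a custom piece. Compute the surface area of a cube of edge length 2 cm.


Shape: cube
Side s = 2 cm
A cube has 6 square faces.
Formula: SA = 6 * s^2
s^2 = 4
SA = 6 * 4
SA = 24
24 cm^2


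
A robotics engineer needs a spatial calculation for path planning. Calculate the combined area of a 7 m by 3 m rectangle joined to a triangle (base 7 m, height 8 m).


Composite shape: rectangle + triangle
Rectangle area = 7 * 3 = 21
Triangle area = 0.5 * 7 * 8 = 28
Total = 21 + 28
Total = 49
49 m^2


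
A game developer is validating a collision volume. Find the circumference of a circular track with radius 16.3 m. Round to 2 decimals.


Shape: circle
Radius r = 16.3 m
Formula: C = 2 * pi * r
C = 2 * pi * 16.3
C = 32.6 * pi
C = 102.42
102.42 m


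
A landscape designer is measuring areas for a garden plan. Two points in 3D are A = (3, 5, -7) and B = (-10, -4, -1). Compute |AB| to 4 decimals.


3D distance between two points
P1 = (3, 5, -7), P2 = (-10, -4, -1)
Formula: d = sqrt((x2-x1)^2 + (y2-y1)^2 + (z2-z1)^2)
dx = -10 - 3 = -13
dy = -4 - 5 = -9
dz = -1 - -7 = 6
dx^2 + dy^2 + dz^2 = 169 + 81 + 36 = 286
d = sqrt(286)
d = 16.9115
16.9115 units


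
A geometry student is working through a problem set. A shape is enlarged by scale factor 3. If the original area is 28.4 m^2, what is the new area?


Linear scale factor k = 3
Original area = 28.4 m^2
Rule: under a linear scaling by k, areas scale by k^2.
k^2 = 3^2 = 9
New area = 28.4 * 9
New area = 255.6
255.6 m^2


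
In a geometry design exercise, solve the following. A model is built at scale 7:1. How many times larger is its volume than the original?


Linear scale factor k = 7
Rule: under a linear scaling by k, volumes scale by k^3.
k^3 = 7 * 7 * 7
k^3 = 49 * 7
k^3 = 343
Volume scales by a factor of 343.
343 (dimensionless)


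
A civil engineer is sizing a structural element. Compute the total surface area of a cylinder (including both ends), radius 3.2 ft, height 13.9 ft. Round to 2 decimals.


Shape: closed cylinder
Radius r = 3.2 ft, Height h = 13.9 ft
Formula: SA = 2*pi*r^2 + 2*pi*r*h = 2*pi*r*(r + h)
r + h = 17.1
2 * r * (r + h) = 2 * 3.2 * 17.1 = 109.44
SA = 109.44 * pi
SA = 343.82
343.82 ft^2


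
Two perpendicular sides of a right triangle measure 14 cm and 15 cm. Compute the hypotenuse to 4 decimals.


Shape: right triangle
Legs a = 14 cm, b = 15 cm
Formula: c = sqrt(a^2 + b^2)
a^2 = 196, b^2 = 225
a^2 + b^2 = 421
c = sqrt(421)
c = 20.5183
20.5183 cm


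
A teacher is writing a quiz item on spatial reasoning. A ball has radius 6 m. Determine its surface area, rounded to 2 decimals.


Shape: sphere
Radius r = 6 m
Formula: SA = 4 * pi * r^2
r^2 = 36
SA = 4 * pi * 36
SA = 144 * pi
SA = 452.39
452.39 m^2


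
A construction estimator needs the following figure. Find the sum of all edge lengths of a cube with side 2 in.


Shape: cube
Side s = 2 in
A cube has 12 edges, all equal.
Formula: total edge length = 12 * s
Total = 12 * 2
Total = 24
24 in


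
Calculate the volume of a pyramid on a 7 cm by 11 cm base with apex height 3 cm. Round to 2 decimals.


Shape: rectangular pyramid
Base: 7 cm x 11 cm, Height h = 3 cm
Formula: V = (1/3) * base_area * h
base_area = 7 * 11 = 77
base_area * h = 77 * 3 = 231
V = 231 / 3
V = 77
77 cm^3


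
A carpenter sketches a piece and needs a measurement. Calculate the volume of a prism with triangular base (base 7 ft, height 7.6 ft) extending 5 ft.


Shape: triangular prism
Triangle base = 7 ft, triangle height = 7.6 ft, prism length L = 5 ft
Formula: V = (1/2 * b * h_tri) * L
Cross-section area = 0.5 * 7 * 7.6 = 26.6
V = 26.6 * 5
V = 133
133 ft^3


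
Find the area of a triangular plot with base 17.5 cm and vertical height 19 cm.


Shape: triangle
Base b = 17.5 cm, Height h = 19 cm
Formula: A = (1/2) * b * h
A = 0.5 * 17.5 * 19
A = 0.5 * 332.5
A = 166.25
166.25 cm^2


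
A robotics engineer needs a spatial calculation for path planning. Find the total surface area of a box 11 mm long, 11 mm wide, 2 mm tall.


Shape: rectangular prism
l = 11 mm, w = 11 mm, h = 2 mm
Formula: SA = 2(lw + lh + wh)
lw = 121, lh = 22, wh = 22
lw + lh + wh = 165
SA = 2 * 165
SA = 330
330 mm^2


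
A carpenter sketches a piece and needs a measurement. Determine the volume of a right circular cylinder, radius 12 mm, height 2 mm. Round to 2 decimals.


Shape: cylinder
Radius r = 12 mm, Height h = 2 mm
Formula: V = pi * r^2 * h
r^2 = 144
V = pi * 144 * 2
V = 288 * pi
V = 904.78
904.78 mm^3


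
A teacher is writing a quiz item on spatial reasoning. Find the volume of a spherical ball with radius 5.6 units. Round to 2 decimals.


Shape: sphere
Radius r = 5.6 units
Formula: V = (4/3) * pi * r^3
r^3 = 175.616
(4/3) * 175.616 = 234.154667
V = 234.154667 * pi
V = 735.62
735.62 units^3


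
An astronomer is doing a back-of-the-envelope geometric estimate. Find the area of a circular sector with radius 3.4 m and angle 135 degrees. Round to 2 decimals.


Shape: circular sector
Radius r = 3.4 m, Angle = 135 degrees
Formula: A = (angle/360) * pi * r^2
r^2 = 11.56
Fraction of circle = 135/360
A = (135/360) * pi * 11.56
A = 4.335 * pi
A = 13.62
13.62 m^2


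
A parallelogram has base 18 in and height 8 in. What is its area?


Shape: parallelogram
Base b = 18 in, Height h = 8 in
Formula: A = b * h
A = 18 * 8
A = 144
144 in^2


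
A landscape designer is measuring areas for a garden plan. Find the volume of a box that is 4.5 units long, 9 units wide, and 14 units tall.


Shape: rectangular prism
l = 4.5 units, w = 9 units, h = 14 units
Formula: V = l * w * h
V = 4.5 * 9 * 14
V = 40.5 * 14
V = 567
567 units^3


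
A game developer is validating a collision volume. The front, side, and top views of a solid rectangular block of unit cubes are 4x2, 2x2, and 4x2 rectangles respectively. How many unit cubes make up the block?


Orthographic views of a solid rectangular block:
Front view 4 x 2 -> length = 4, height = 2
Side view 2 x 2 -> width = 2, height = 2 (consistent)
Top view 4 x 2 -> confirms length = 4, width = 2
The block is 4 x 2 x 2.
Total unit cubes = 4 * 2 * 2 = 16
16 unit cubes


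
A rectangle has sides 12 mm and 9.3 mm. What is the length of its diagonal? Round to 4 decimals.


Shape: rectangle (diagonal via Pythagoras)
Sides: 12 mm and 9.3 mm
Formula: d = sqrt(l^2 + w^2)
l^2 = 144, w^2 = 86.49
l^2 + w^2 = 230.49
d = sqrt(230.49)
d = 15.1819
15.1819 mm


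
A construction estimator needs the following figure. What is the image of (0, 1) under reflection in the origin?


Transformation: reflection
Original point: (0, 1)
Rule for reflection through the origin: (x, y) -> (-x, -y)
Apply: (0, 1) -> (0, -1)
(0, -1)


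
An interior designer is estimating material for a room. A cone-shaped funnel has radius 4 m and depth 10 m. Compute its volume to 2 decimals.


Shape: cone
Radius r = 4 m, Height h = 10 m
Formula: V = (1/3) * pi * r^2 * h
r^2 = 16
pi * r^2 * h = pi * 16 * 10 = 160 * pi
V = 160 * pi / 3
V = 167.55
167.55 m^3


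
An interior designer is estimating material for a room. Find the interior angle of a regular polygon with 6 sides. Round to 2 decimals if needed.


Shape: regular hexagon (6 sides)
Formula: interior angle = (n - 2) * 180 / n
(n - 2) = 4
(n - 2) * 180 = 720
angle = 720 / 6
angle = 120
120 degrees


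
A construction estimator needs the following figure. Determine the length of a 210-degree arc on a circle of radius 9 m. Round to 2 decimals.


Shape: circular arc
Radius r = 9 m, Angle = 210 degrees
Formula: L = (angle/360) * 2 * pi * r
2 * pi * r = 18 * pi
L = (210/360) * 18 * pi
L = 10.5 * pi
L = 32.99
32.99 m


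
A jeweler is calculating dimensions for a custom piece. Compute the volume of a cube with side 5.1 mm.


Shape: cube
Side s = 5.1 mm
Formula: V = s^3
V = 5.1 * 5.1 * 5.1
V = 26.01 * 5.1
V = 132.651
132.651 mm^3


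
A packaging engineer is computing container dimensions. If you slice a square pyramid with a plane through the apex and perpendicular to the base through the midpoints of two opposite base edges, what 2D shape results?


Solid: square pyramid
Cutting plane: through the apex and perpendicular to the base through the midpoints of two opposite base edges
Visualize the intersection of the plane with the solid's surface.
The boundary of the cut region is a isosceles triangle.
isosceles triangle


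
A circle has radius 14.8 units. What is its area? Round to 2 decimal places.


Shape: circle
Radius r = 14.8 units
Formula: A = pi * r^2
r^2 = 14.8^2 = 219.04
A = pi * 219.04
A = 688.13
688.13 units^2


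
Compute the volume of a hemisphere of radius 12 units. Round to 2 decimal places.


Shape: hemisphere (half of a sphere)
Radius r = 12 units
Formula: V = (1/2) * (4/3) * pi * r^3 = (2/3) * pi * r^3
r^3 = 1728
(2/3) * 1728 = 1152
V = 1152 * pi
V = 3619.11
3619.11 units^3


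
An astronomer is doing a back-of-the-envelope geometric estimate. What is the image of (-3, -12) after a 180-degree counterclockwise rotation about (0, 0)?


Transformation: rotation about the origin
Original point: (-3, -12)
Rule for 180 deg: (x, y) -> (-x, -y)
Apply: (-3, -12) -> (3, 12)
(3, 12)


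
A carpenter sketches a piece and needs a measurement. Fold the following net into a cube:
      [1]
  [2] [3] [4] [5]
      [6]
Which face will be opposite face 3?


Net: cross layout. Take square 3 as the base (bottom).
Fold the four squares in the horizontal row up around 3: 2 -> left, 4 -> right, 5 wraps to the top.
Fold 1 and 6 up from 3: 1 -> back, 6 -> front.
Opposite pairs are therefore: (1, 6), (2, 4), (3, 5).
Face 3 is opposite face 5.
face 5


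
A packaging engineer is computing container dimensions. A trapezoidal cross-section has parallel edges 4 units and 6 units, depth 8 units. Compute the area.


Shape: trapezoid
Parallel sides a = 4 units, b = 6 units; Height h = 8 units
Formula: A = (a + b) * h / 2
a + b = 4 + 6 = 10
A = 10 * 8 / 2
A = 80 / 2
A = 40
40 units^2


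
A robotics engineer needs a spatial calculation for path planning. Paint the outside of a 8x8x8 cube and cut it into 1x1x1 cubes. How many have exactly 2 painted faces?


Large cube: 8 x 8 x 8, cut into unit cubes.
n = 8, so n - 2 = 6
Cubes with 2 painted faces lie along the edges, excluding corners.
A cube has 12 edges; each contributes (n - 2) = 6 such cubes.
Count = 12 * 6 = 72
72 unit cubes


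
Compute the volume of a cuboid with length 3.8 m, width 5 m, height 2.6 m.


Shape: rectangular prism
l = 3.8 m, w = 5 m, h = 2.6 m
Formula: V = l * w * h
V = 3.8 * 5 * 2.6
V = 19 * 2.6
V = 49.4
49.4 m^3


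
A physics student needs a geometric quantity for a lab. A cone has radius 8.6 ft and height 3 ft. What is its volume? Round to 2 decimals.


Shape: cone
Radius r = 8.6 ft, Height h = 3 ft
Formula: V = (1/3) * pi * r^2 * h
r^2 = 73.96
pi * r^2 * h = pi * 73.96 * 3 = 221.88 * pi
V = 221.88 * pi / 3
V = 232.35
232.35 ft^3


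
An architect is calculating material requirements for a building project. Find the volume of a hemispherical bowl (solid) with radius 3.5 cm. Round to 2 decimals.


Shape: hemisphere (half of a sphere)
Radius r = 3.5 cm
Formula: V = (1/2) * (4/3) * pi * r^3 = (2/3) * pi * r^3
r^3 = 42.875
(2/3) * 42.875 = 28.583333
V = 28.583333 * pi
V = 89.8
89.8 cm^3


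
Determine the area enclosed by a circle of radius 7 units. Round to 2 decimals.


Shape: circle
Radius r = 7 units
Formula: A = pi * r^2
r^2 = 7^2 = 49
A = pi * 49
A = 153.94
153.94 units^2


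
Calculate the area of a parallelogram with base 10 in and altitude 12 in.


Shape: parallelogram
Base b = 10 in, Height h = 12 in
Formula: A = b * h
A = 10 * 12
A = 120
120 in^2


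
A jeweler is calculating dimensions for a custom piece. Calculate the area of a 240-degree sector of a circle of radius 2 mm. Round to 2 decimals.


Shape: circular sector
Radius r = 2 mm, Angle = 240 degrees
Formula: A = (angle/360) * pi * r^2
r^2 = 4
Fraction of circle = 240/360
A = (240/360) * pi * 4
A = 2.666667 * pi
A = 8.38
8.38 mm^2


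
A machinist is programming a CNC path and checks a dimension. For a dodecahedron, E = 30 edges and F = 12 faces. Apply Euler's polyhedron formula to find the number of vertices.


Polyhedron: dodecahedron
Euler's formula for convex polyhedra: V - E + F = 2
Given: E = 30 edges and F = 12 faces
Solve for V:
V = 2 + E - F = 2 + 30 - 12 = 20
20 vertices


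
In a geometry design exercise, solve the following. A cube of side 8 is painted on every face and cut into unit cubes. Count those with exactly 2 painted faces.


Large cube: 8 x 8 x 8, cut into unit cubes.
n = 8, so n - 2 = 6
Cubes with 2 painted faces lie along the edges, excluding corners.
A cube has 12 edges; each contributes (n - 2) = 6 such cubes.
Count = 12 * 6 = 72
72 unit cubes


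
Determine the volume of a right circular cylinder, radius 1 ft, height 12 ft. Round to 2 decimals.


Shape: cylinder
Radius r = 1 ft, Height h = 12 ft
Formula: V = pi * r^2 * h
r^2 = 1
V = pi * 1 * 12
V = 12 * pi
V = 37.7
37.7 ft^3


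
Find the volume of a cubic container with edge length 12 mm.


Shape: cube
Side s = 12 mm
Formula: V = s^3
V = 12 * 12 * 12
V = 144 * 12
V = 1728
1728 mm^3


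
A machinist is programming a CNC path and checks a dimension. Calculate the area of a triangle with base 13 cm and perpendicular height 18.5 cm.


Shape: triangle
Base b = 13 cm, Height h = 18.5 cm
Formula: A = (1/2) * b * h
A = 0.5 * 13 * 18.5
A = 0.5 * 240.5
A = 120.25
120.25 cm^2


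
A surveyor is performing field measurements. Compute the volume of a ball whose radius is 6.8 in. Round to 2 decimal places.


Shape: sphere
Radius r = 6.8 in
Formula: V = (4/3) * pi * r^3
r^3 = 314.432
(4/3) * 314.432 = 419.242667
V = 419.242667 * pi
V = 1317.09
1317.09 in^3


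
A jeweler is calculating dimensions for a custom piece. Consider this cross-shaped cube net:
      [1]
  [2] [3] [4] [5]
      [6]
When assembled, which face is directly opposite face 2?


Net: cross layout. Take square 3 as the base (bottom).
Fold the four squares in the horizontal row up around 3: 2 -> left, 4 -> right, 5 wraps to the top.
Fold 1 and 6 up from 3: 1 -> back, 6 -> front.
Opposite pairs are therefore: (1, 6), (2, 4), (3, 5).
Face 2 is opposite face 4.
face 4


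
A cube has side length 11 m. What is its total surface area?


Shape: cube
Side s = 11 m
A cube has 6 square faces.
Formula: SA = 6 * s^2
s^2 = 121
SA = 6 * 121
SA = 726
726 m^2


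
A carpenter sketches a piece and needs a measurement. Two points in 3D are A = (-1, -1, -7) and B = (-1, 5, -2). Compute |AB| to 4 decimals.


3D distance between two points
P1 = (-1, -1, -7), P2 = (-1, 5, -2)
Formula: d = sqrt((x2-x1)^2 + (y2-y1)^2 + (z2-z1)^2)
dx = -1 - -1 = 0
dy = 5 - -1 = 6
dz = -2 - -7 = 5
dx^2 + dy^2 + dz^2 = 0 + 36 + 25 = 61
d = sqrt(61)
d = 7.8102
7.8102 units


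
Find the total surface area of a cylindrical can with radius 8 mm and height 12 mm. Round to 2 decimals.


Shape: closed cylinder
Radius r = 8 mm, Height h = 12 mm
Formula: SA = 2*pi*r^2 + 2*pi*r*h = 2*pi*r*(r + h)
r + h = 20
2 * r * (r + h) = 2 * 8 * 20 = 320
SA = 320 * pi
SA = 1005.31
1005.31 mm^2


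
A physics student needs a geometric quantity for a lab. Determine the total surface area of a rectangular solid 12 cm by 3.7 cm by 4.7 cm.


Shape: rectangular prism
l = 12 cm, w = 3.7 cm, h = 4.7 cm
Formula: SA = 2(lw + lh + wh)
lw = 44.4, lh = 56.4, wh = 17.39
lw + lh + wh = 118.19
SA = 2 * 118.19
SA = 236.38
236.38 cm^2


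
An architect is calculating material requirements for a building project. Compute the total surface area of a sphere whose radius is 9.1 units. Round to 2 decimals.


Shape: sphere
Radius r = 9.1 units
Formula: SA = 4 * pi * r^2
r^2 = 82.81
SA = 4 * pi * 82.81
SA = 331.24 * pi
SA = 1040.62
1040.62 units^2


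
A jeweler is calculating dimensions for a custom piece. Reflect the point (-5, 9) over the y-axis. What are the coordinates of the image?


Transformation: reflection
Original point: (-5, 9)
Rule for reflection over the y-axis: (x, y) -> (-x, y)
Apply: (-5, 9) -> (5, 9)
(5, 9)


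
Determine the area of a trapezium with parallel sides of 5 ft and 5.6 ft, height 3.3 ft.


Shape: trapezoid
Parallel sides a = 5 ft, b = 5.6 ft; Height h = 3.3 ft
Formula: A = (a + b) * h / 2
a + b = 5 + 5.6 = 10.6
A = 10.6 * 3.3 / 2
A = 34.98 / 2
A = 17.49
17.49 ft^2


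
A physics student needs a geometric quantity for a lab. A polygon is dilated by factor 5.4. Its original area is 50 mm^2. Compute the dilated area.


Linear scale factor k = 5.4
Original area = 50 mm^2
Rule: under a linear scaling by k, areas scale by k^2.
k^2 = 5.4^2 = 29.16
New area = 50 * 29.16
New area = 1458
1458 mm^2


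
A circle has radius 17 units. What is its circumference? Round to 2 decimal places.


Shape: circle
Radius r = 17 units
Formula: C = 2 * pi * r
C = 2 * pi * 17
C = 34 * pi
C = 106.81
106.81 units


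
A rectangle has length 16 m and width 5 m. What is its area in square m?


Shape: rectangle
Length l = 16 m, Width w = 5 m
Formula: A = l * w
A = 16 * 5
A = 80
80 m^2


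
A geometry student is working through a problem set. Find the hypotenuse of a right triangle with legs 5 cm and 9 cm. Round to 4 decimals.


Shape: right triangle
Legs a = 5 cm, b = 9 cm
Formula: c = sqrt(a^2 + b^2)
a^2 = 25, b^2 = 81
a^2 + b^2 = 106
c = sqrt(106)
c = 10.2956
10.2956 cm


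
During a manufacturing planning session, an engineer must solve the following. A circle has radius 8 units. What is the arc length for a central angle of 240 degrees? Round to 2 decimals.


Shape: circular arc
Radius r = 8 units, Angle = 240 degrees
Formula: L = (angle/360) * 2 * pi * r
2 * pi * r = 16 * pi
L = (240/360) * 16 * pi
L = 10.666667 * pi
L = 33.51
33.51 units


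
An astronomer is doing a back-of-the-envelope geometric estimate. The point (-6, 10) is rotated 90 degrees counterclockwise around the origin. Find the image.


Transformation: rotation about the origin
Original point: (-6, 10)
Rule for 90 deg counterclockwise: (x, y) -> (-y, x)
Apply: (-6, 10) -> (-10, -6)
(-10, -6)


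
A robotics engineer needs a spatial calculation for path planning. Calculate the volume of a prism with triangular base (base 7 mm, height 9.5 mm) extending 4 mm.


Shape: triangular prism
Triangle base = 7 mm, triangle height = 9.5 mm, prism length L = 4 mm
Formula: V = (1/2 * b * h_tri) * L
Cross-section area = 0.5 * 7 * 9.5 = 33.25
V = 33.25 * 4
V = 133
133 mm^3


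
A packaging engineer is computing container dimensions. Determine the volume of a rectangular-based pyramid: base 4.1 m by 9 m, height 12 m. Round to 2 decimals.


Shape: rectangular pyramid
Base: 4.1 m x 9 m, Height h = 12 m
Formula: V = (1/3) * base_area * h
base_area = 4.1 * 9 = 36.9
base_area * h = 36.9 * 12 = 442.8
V = 442.8 / 3
V = 147.6
147.6 m^3


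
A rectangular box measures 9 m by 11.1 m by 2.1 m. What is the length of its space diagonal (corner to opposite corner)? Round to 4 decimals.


Shape: rectangular box (space diagonal)
l = 9 m, w = 11.1 m, h = 2.1 m
Visualize: the diagonal of the base, then a right triangle with that diagonal and the height.
Formula: d = sqrt(l^2 + w^2 + h^2)
l^2 + w^2 + h^2 = 81 + 123.21 + 4.41 = 208.62
d = sqrt(208.62)
d = 14.4437
14.4437 m


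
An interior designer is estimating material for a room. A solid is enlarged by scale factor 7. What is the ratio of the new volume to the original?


Linear scale factor k = 7
Rule: under a linear scaling by k, volumes scale by k^3.
k^3 = 7 * 7 * 7
k^3 = 49 * 7
k^3 = 343
Volume scales by a factor of 343.
343 (dimensionless)


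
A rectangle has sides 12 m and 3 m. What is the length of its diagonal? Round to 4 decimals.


Shape: rectangle (diagonal via Pythagoras)
Sides: 12 m and 3 m
Formula: d = sqrt(l^2 + w^2)
l^2 = 144, w^2 = 9
l^2 + w^2 = 153
d = sqrt(153)
d = 12.3693
12.3693 m
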